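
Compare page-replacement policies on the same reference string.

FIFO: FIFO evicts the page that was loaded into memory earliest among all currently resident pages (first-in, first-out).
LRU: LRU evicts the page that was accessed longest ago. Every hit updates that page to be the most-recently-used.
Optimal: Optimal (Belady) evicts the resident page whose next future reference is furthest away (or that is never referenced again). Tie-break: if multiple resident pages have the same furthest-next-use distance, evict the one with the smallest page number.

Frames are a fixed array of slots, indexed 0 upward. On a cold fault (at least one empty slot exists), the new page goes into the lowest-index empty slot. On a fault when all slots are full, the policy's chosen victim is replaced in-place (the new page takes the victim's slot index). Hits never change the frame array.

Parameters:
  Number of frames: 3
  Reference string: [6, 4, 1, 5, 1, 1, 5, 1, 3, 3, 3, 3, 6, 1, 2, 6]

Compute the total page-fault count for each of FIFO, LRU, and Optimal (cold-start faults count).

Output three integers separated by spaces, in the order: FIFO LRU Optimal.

Answer: 8 7 6

Derivation:
--- FIFO ---
  step 0: ref 6 -> FAULT, frames=[6,-,-] (faults so far: 1)
  step 1: ref 4 -> FAULT, frames=[6,4,-] (faults so far: 2)
  step 2: ref 1 -> FAULT, frames=[6,4,1] (faults so far: 3)
  step 3: ref 5 -> FAULT, evict 6, frames=[5,4,1] (faults so far: 4)
  step 4: ref 1 -> HIT, frames=[5,4,1] (faults so far: 4)
  step 5: ref 1 -> HIT, frames=[5,4,1] (faults so far: 4)
  step 6: ref 5 -> HIT, frames=[5,4,1] (faults so far: 4)
  step 7: ref 1 -> HIT, frames=[5,4,1] (faults so far: 4)
  step 8: ref 3 -> FAULT, evict 4, frames=[5,3,1] (faults so far: 5)
  step 9: ref 3 -> HIT, frames=[5,3,1] (faults so far: 5)
  step 10: ref 3 -> HIT, frames=[5,3,1] (faults so far: 5)
  step 11: ref 3 -> HIT, frames=[5,3,1] (faults so far: 5)
  step 12: ref 6 -> FAULT, evict 1, frames=[5,3,6] (faults so far: 6)
  step 13: ref 1 -> FAULT, evict 5, frames=[1,3,6] (faults so far: 7)
  step 14: ref 2 -> FAULT, evict 3, frames=[1,2,6] (faults so far: 8)
  step 15: ref 6 -> HIT, frames=[1,2,6] (faults so far: 8)
  FIFO total faults: 8
--- LRU ---
  step 0: ref 6 -> FAULT, frames=[6,-,-] (faults so far: 1)
  step 1: ref 4 -> FAULT, frames=[6,4,-] (faults so far: 2)
  step 2: ref 1 -> FAULT, frames=[6,4,1] (faults so far: 3)
  step 3: ref 5 -> FAULT, evict 6, frames=[5,4,1] (faults so far: 4)
  step 4: ref 1 -> HIT, frames=[5,4,1] (faults so far: 4)
  step 5: ref 1 -> HIT, frames=[5,4,1] (faults so far: 4)
  step 6: ref 5 -> HIT, frames=[5,4,1] (faults so far: 4)
  step 7: ref 1 -> HIT, frames=[5,4,1] (faults so far: 4)
  step 8: ref 3 -> FAULT, evict 4, frames=[5,3,1] (faults so far: 5)
  step 9: ref 3 -> HIT, frames=[5,3,1] (faults so far: 5)
  step 10: ref 3 -> HIT, frames=[5,3,1] (faults so far: 5)
  step 11: ref 3 -> HIT, frames=[5,3,1] (faults so far: 5)
  step 12: ref 6 -> FAULT, evict 5, frames=[6,3,1] (faults so far: 6)
  step 13: ref 1 -> HIT, frames=[6,3,1] (faults so far: 6)
  step 14: ref 2 -> FAULT, evict 3, frames=[6,2,1] (faults so far: 7)
  step 15: ref 6 -> HIT, frames=[6,2,1] (faults so far: 7)
  LRU total faults: 7
--- Optimal ---
  step 0: ref 6 -> FAULT, frames=[6,-,-] (faults so far: 1)
  step 1: ref 4 -> FAULT, frames=[6,4,-] (faults so far: 2)
  step 2: ref 1 -> FAULT, frames=[6,4,1] (faults so far: 3)
  step 3: ref 5 -> FAULT, evict 4, frames=[6,5,1] (faults so far: 4)
  step 4: ref 1 -> HIT, frames=[6,5,1] (faults so far: 4)
  step 5: ref 1 -> HIT, frames=[6,5,1] (faults so far: 4)
  step 6: ref 5 -> HIT, frames=[6,5,1] (faults so far: 4)
  step 7: ref 1 -> HIT, frames=[6,5,1] (faults so far: 4)
  step 8: ref 3 -> FAULT, evict 5, frames=[6,3,1] (faults so far: 5)
  step 9: ref 3 -> HIT, frames=[6,3,1] (faults so far: 5)
  step 10: ref 3 -> HIT, frames=[6,3,1] (faults so far: 5)
  step 11: ref 3 -> HIT, frames=[6,3,1] (faults so far: 5)
  step 12: ref 6 -> HIT, frames=[6,3,1] (faults so far: 5)
  step 13: ref 1 -> HIT, frames=[6,3,1] (faults so far: 5)
  step 14: ref 2 -> FAULT, evict 1, frames=[6,3,2] (faults so far: 6)
  step 15: ref 6 -> HIT, frames=[6,3,2] (faults so far: 6)
  Optimal total faults: 6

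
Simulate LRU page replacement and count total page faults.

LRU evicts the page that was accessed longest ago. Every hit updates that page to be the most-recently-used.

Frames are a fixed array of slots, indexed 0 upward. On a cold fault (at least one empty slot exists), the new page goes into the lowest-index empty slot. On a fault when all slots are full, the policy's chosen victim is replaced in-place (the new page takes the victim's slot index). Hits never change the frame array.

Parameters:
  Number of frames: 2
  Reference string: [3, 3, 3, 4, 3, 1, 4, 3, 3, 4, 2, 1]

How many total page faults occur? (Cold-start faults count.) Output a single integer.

Step 0: ref 3 → FAULT, frames=[3,-]
Step 1: ref 3 → HIT, frames=[3,-]
Step 2: ref 3 → HIT, frames=[3,-]
Step 3: ref 4 → FAULT, frames=[3,4]
Step 4: ref 3 → HIT, frames=[3,4]
Step 5: ref 1 → FAULT (evict 4), frames=[3,1]
Step 6: ref 4 → FAULT (evict 3), frames=[4,1]
Step 7: ref 3 → FAULT (evict 1), frames=[4,3]
Step 8: ref 3 → HIT, frames=[4,3]
Step 9: ref 4 → HIT, frames=[4,3]
Step 10: ref 2 → FAULT (evict 3), frames=[4,2]
Step 11: ref 1 → FAULT (evict 4), frames=[1,2]
Total faults: 7

Answer: 7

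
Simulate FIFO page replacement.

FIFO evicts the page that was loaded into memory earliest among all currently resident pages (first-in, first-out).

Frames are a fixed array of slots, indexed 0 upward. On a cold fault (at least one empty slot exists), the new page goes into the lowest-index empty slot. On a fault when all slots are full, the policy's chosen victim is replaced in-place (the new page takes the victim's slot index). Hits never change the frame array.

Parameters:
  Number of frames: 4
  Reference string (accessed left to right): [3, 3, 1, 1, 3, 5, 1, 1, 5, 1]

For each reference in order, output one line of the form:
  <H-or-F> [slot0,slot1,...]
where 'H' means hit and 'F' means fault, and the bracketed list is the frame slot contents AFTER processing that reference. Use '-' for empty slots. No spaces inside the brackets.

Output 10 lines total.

F [3,-,-,-]
H [3,-,-,-]
F [3,1,-,-]
H [3,1,-,-]
H [3,1,-,-]
F [3,1,5,-]
H [3,1,5,-]
H [3,1,5,-]
H [3,1,5,-]
H [3,1,5,-]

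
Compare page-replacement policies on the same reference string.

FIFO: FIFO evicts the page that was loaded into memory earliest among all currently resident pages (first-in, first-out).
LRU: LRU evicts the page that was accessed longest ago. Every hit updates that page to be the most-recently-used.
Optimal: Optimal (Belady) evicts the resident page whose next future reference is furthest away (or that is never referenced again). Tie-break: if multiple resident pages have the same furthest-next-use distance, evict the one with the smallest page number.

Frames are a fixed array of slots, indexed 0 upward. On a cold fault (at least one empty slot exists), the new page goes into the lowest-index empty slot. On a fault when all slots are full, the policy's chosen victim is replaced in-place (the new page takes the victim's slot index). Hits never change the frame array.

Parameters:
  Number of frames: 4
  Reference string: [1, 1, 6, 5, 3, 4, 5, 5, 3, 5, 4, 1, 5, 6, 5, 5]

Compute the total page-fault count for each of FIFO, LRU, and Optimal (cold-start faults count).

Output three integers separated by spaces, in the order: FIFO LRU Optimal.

Answer: 8 7 6

Derivation:
--- FIFO ---
  step 0: ref 1 -> FAULT, frames=[1,-,-,-] (faults so far: 1)
  step 1: ref 1 -> HIT, frames=[1,-,-,-] (faults so far: 1)
  step 2: ref 6 -> FAULT, frames=[1,6,-,-] (faults so far: 2)
  step 3: ref 5 -> FAULT, frames=[1,6,5,-] (faults so far: 3)
  step 4: ref 3 -> FAULT, frames=[1,6,5,3] (faults so far: 4)
  step 5: ref 4 -> FAULT, evict 1, frames=[4,6,5,3] (faults so far: 5)
  step 6: ref 5 -> HIT, frames=[4,6,5,3] (faults so far: 5)
  step 7: ref 5 -> HIT, frames=[4,6,5,3] (faults so far: 5)
  step 8: ref 3 -> HIT, frames=[4,6,5,3] (faults so far: 5)
  step 9: ref 5 -> HIT, frames=[4,6,5,3] (faults so far: 5)
  step 10: ref 4 -> HIT, frames=[4,6,5,3] (faults so far: 5)
  step 11: ref 1 -> FAULT, evict 6, frames=[4,1,5,3] (faults so far: 6)
  step 12: ref 5 -> HIT, frames=[4,1,5,3] (faults so far: 6)
  step 13: ref 6 -> FAULT, evict 5, frames=[4,1,6,3] (faults so far: 7)
  step 14: ref 5 -> FAULT, evict 3, frames=[4,1,6,5] (faults so far: 8)
  step 15: ref 5 -> HIT, frames=[4,1,6,5] (faults so far: 8)
  FIFO total faults: 8
--- LRU ---
  step 0: ref 1 -> FAULT, frames=[1,-,-,-] (faults so far: 1)
  step 1: ref 1 -> HIT, frames=[1,-,-,-] (faults so far: 1)
  step 2: ref 6 -> FAULT, frames=[1,6,-,-] (faults so far: 2)
  step 3: ref 5 -> FAULT, frames=[1,6,5,-] (faults so far: 3)
  step 4: ref 3 -> FAULT, frames=[1,6,5,3] (faults so far: 4)
  step 5: ref 4 -> FAULT, evict 1, frames=[4,6,5,3] (faults so far: 5)
  step 6: ref 5 -> HIT, frames=[4,6,5,3] (faults so far: 5)
  step 7: ref 5 -> HIT, frames=[4,6,5,3] (faults so far: 5)
  step 8: ref 3 -> HIT, frames=[4,6,5,3] (faults so far: 5)
  step 9: ref 5 -> HIT, frames=[4,6,5,3] (faults so far: 5)
  step 10: ref 4 -> HIT, frames=[4,6,5,3] (faults so far: 5)
  step 11: ref 1 -> FAULT, evict 6, frames=[4,1,5,3] (faults so far: 6)
  step 12: ref 5 -> HIT, frames=[4,1,5,3] (faults so far: 6)
  step 13: ref 6 -> FAULT, evict 3, frames=[4,1,5,6] (faults so far: 7)
  step 14: ref 5 -> HIT, frames=[4,1,5,6] (faults so far: 7)
  step 15: ref 5 -> HIT, frames=[4,1,5,6] (faults so far: 7)
  LRU total faults: 7
--- Optimal ---
  step 0: ref 1 -> FAULT, frames=[1,-,-,-] (faults so far: 1)
  step 1: ref 1 -> HIT, frames=[1,-,-,-] (faults so far: 1)
  step 2: ref 6 -> FAULT, frames=[1,6,-,-] (faults so far: 2)
  step 3: ref 5 -> FAULT, frames=[1,6,5,-] (faults so far: 3)
  step 4: ref 3 -> FAULT, frames=[1,6,5,3] (faults so far: 4)
  step 5: ref 4 -> FAULT, evict 6, frames=[1,4,5,3] (faults so far: 5)
  step 6: ref 5 -> HIT, frames=[1,4,5,3] (faults so far: 5)
  step 7: ref 5 -> HIT, frames=[1,4,5,3] (faults so far: 5)
  step 8: ref 3 -> HIT, frames=[1,4,5,3] (faults so far: 5)
  step 9: ref 5 -> HIT, frames=[1,4,5,3] (faults so far: 5)
  step 10: ref 4 -> HIT, frames=[1,4,5,3] (faults so far: 5)
  step 11: ref 1 -> HIT, frames=[1,4,5,3] (faults so far: 5)
  step 12: ref 5 -> HIT, frames=[1,4,5,3] (faults so far: 5)
  step 13: ref 6 -> FAULT, evict 1, frames=[6,4,5,3] (faults so far: 6)
  step 14: ref 5 -> HIT, frames=[6,4,5,3] (faults so far: 6)
  step 15: ref 5 -> HIT, frames=[6,4,5,3] (faults so far: 6)
  Optimal total faults: 6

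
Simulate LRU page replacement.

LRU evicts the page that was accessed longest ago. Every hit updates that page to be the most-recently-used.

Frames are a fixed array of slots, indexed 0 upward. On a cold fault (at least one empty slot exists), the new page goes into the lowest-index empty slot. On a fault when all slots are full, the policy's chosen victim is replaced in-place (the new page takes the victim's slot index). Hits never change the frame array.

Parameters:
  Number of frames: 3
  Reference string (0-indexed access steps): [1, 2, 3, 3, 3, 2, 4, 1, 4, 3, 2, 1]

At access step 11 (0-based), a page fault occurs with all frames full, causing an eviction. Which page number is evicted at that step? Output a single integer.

Step 0: ref 1 -> FAULT, frames=[1,-,-]
Step 1: ref 2 -> FAULT, frames=[1,2,-]
Step 2: ref 3 -> FAULT, frames=[1,2,3]
Step 3: ref 3 -> HIT, frames=[1,2,3]
Step 4: ref 3 -> HIT, frames=[1,2,3]
Step 5: ref 2 -> HIT, frames=[1,2,3]
Step 6: ref 4 -> FAULT, evict 1, frames=[4,2,3]
Step 7: ref 1 -> FAULT, evict 3, frames=[4,2,1]
Step 8: ref 4 -> HIT, frames=[4,2,1]
Step 9: ref 3 -> FAULT, evict 2, frames=[4,3,1]
Step 10: ref 2 -> FAULT, evict 1, frames=[4,3,2]
Step 11: ref 1 -> FAULT, evict 4, frames=[1,3,2]
At step 11: evicted page 4

Answer: 4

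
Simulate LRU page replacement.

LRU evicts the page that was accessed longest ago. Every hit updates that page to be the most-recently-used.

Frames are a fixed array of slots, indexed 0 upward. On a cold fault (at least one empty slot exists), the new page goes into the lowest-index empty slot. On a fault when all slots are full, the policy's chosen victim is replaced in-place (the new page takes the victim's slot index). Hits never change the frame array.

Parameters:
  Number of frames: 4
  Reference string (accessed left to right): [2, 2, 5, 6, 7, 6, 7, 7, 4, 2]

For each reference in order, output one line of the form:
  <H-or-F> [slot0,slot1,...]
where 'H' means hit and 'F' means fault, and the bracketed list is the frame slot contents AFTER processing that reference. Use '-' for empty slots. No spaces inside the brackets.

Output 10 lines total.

F [2,-,-,-]
H [2,-,-,-]
F [2,5,-,-]
F [2,5,6,-]
F [2,5,6,7]
H [2,5,6,7]
H [2,5,6,7]
H [2,5,6,7]
F [4,5,6,7]
F [4,2,6,7]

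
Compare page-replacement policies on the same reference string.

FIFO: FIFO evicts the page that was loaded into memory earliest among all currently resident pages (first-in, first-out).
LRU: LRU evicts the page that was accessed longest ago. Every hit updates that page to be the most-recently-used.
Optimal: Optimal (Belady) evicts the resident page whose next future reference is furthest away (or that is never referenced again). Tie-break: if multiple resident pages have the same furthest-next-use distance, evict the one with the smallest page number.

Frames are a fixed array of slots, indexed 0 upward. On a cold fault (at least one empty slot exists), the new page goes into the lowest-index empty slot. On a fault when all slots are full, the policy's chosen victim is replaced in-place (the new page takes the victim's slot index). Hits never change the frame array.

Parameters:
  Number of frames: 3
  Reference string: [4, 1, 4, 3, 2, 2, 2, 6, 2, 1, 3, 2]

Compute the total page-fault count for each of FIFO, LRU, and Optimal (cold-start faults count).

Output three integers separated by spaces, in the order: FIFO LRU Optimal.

--- FIFO ---
  step 0: ref 4 -> FAULT, frames=[4,-,-] (faults so far: 1)
  step 1: ref 1 -> FAULT, frames=[4,1,-] (faults so far: 2)
  step 2: ref 4 -> HIT, frames=[4,1,-] (faults so far: 2)
  step 3: ref 3 -> FAULT, frames=[4,1,3] (faults so far: 3)
  step 4: ref 2 -> FAULT, evict 4, frames=[2,1,3] (faults so far: 4)
  step 5: ref 2 -> HIT, frames=[2,1,3] (faults so far: 4)
  step 6: ref 2 -> HIT, frames=[2,1,3] (faults so far: 4)
  step 7: ref 6 -> FAULT, evict 1, frames=[2,6,3] (faults so far: 5)
  step 8: ref 2 -> HIT, frames=[2,6,3] (faults so far: 5)
  step 9: ref 1 -> FAULT, evict 3, frames=[2,6,1] (faults so far: 6)
  step 10: ref 3 -> FAULT, evict 2, frames=[3,6,1] (faults so far: 7)
  step 11: ref 2 -> FAULT, evict 6, frames=[3,2,1] (faults so far: 8)
  FIFO total faults: 8
--- LRU ---
  step 0: ref 4 -> FAULT, frames=[4,-,-] (faults so far: 1)
  step 1: ref 1 -> FAULT, frames=[4,1,-] (faults so far: 2)
  step 2: ref 4 -> HIT, frames=[4,1,-] (faults so far: 2)
  step 3: ref 3 -> FAULT, frames=[4,1,3] (faults so far: 3)
  step 4: ref 2 -> FAULT, evict 1, frames=[4,2,3] (faults so far: 4)
  step 5: ref 2 -> HIT, frames=[4,2,3] (faults so far: 4)
  step 6: ref 2 -> HIT, frames=[4,2,3] (faults so far: 4)
  step 7: ref 6 -> FAULT, evict 4, frames=[6,2,3] (faults so far: 5)
  step 8: ref 2 -> HIT, frames=[6,2,3] (faults so far: 5)
  step 9: ref 1 -> FAULT, evict 3, frames=[6,2,1] (faults so far: 6)
  step 10: ref 3 -> FAULT, evict 6, frames=[3,2,1] (faults so far: 7)
  step 11: ref 2 -> HIT, frames=[3,2,1] (faults so far: 7)
  LRU total faults: 7
--- Optimal ---
  step 0: ref 4 -> FAULT, frames=[4,-,-] (faults so far: 1)
  step 1: ref 1 -> FAULT, frames=[4,1,-] (faults so far: 2)
  step 2: ref 4 -> HIT, frames=[4,1,-] (faults so far: 2)
  step 3: ref 3 -> FAULT, frames=[4,1,3] (faults so far: 3)
  step 4: ref 2 -> FAULT, evict 4, frames=[2,1,3] (faults so far: 4)
  step 5: ref 2 -> HIT, frames=[2,1,3] (faults so far: 4)
  step 6: ref 2 -> HIT, frames=[2,1,3] (faults so far: 4)
  step 7: ref 6 -> FAULT, evict 3, frames=[2,1,6] (faults so far: 5)
  step 8: ref 2 -> HIT, frames=[2,1,6] (faults so far: 5)
  step 9: ref 1 -> HIT, frames=[2,1,6] (faults so far: 5)
  step 10: ref 3 -> FAULT, evict 1, frames=[2,3,6] (faults so far: 6)
  step 11: ref 2 -> HIT, frames=[2,3,6] (faults so far: 6)
  Optimal total faults: 6

Answer: 8 7 6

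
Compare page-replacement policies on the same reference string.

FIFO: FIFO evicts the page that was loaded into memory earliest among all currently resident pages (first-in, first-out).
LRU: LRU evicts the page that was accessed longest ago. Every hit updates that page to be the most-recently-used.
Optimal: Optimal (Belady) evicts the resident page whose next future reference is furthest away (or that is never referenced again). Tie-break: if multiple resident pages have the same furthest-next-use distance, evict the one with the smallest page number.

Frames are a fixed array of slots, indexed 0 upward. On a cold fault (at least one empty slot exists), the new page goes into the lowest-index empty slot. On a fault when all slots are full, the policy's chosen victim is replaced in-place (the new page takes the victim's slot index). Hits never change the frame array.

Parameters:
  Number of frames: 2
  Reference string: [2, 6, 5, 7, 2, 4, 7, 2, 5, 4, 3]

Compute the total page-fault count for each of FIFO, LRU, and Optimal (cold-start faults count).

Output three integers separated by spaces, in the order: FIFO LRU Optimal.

Answer: 11 11 8

Derivation:
--- FIFO ---
  step 0: ref 2 -> FAULT, frames=[2,-] (faults so far: 1)
  step 1: ref 6 -> FAULT, frames=[2,6] (faults so far: 2)
  step 2: ref 5 -> FAULT, evict 2, frames=[5,6] (faults so far: 3)
  step 3: ref 7 -> FAULT, evict 6, frames=[5,7] (faults so far: 4)
  step 4: ref 2 -> FAULT, evict 5, frames=[2,7] (faults so far: 5)
  step 5: ref 4 -> FAULT, evict 7, frames=[2,4] (faults so far: 6)
  step 6: ref 7 -> FAULT, evict 2, frames=[7,4] (faults so far: 7)
  step 7: ref 2 -> FAULT, evict 4, frames=[7,2] (faults so far: 8)
  step 8: ref 5 -> FAULT, evict 7, frames=[5,2] (faults so far: 9)
  step 9: ref 4 -> FAULT, evict 2, frames=[5,4] (faults so far: 10)
  step 10: ref 3 -> FAULT, evict 5, frames=[3,4] (faults so far: 11)
  FIFO total faults: 11
--- LRU ---
  step 0: ref 2 -> FAULT, frames=[2,-] (faults so far: 1)
  step 1: ref 6 -> FAULT, frames=[2,6] (faults so far: 2)
  step 2: ref 5 -> FAULT, evict 2, frames=[5,6] (faults so far: 3)
  step 3: ref 7 -> FAULT, evict 6, frames=[5,7] (faults so far: 4)
  step 4: ref 2 -> FAULT, evict 5, frames=[2,7] (faults so far: 5)
  step 5: ref 4 -> FAULT, evict 7, frames=[2,4] (faults so far: 6)
  step 6: ref 7 -> FAULT, evict 2, frames=[7,4] (faults so far: 7)
  step 7: ref 2 -> FAULT, evict 4, frames=[7,2] (faults so far: 8)
  step 8: ref 5 -> FAULT, evict 7, frames=[5,2] (faults so far: 9)
  step 9: ref 4 -> FAULT, evict 2, frames=[5,4] (faults so far: 10)
  step 10: ref 3 -> FAULT, evict 5, frames=[3,4] (faults so far: 11)
  LRU total faults: 11
--- Optimal ---
  step 0: ref 2 -> FAULT, frames=[2,-] (faults so far: 1)
  step 1: ref 6 -> FAULT, frames=[2,6] (faults so far: 2)
  step 2: ref 5 -> FAULT, evict 6, frames=[2,5] (faults so far: 3)
  step 3: ref 7 -> FAULT, evict 5, frames=[2,7] (faults so far: 4)
  step 4: ref 2 -> HIT, frames=[2,7] (faults so far: 4)
  step 5: ref 4 -> FAULT, evict 2, frames=[4,7] (faults so far: 5)
  step 6: ref 7 -> HIT, frames=[4,7] (faults so far: 5)
  step 7: ref 2 -> FAULT, evict 7, frames=[4,2] (faults so far: 6)
  step 8: ref 5 -> FAULT, evict 2, frames=[4,5] (faults so far: 7)
  step 9: ref 4 -> HIT, frames=[4,5] (faults so far: 7)
  step 10: ref 3 -> FAULT, evict 4, frames=[3,5] (faults so far: 8)
  Optimal total faults: 8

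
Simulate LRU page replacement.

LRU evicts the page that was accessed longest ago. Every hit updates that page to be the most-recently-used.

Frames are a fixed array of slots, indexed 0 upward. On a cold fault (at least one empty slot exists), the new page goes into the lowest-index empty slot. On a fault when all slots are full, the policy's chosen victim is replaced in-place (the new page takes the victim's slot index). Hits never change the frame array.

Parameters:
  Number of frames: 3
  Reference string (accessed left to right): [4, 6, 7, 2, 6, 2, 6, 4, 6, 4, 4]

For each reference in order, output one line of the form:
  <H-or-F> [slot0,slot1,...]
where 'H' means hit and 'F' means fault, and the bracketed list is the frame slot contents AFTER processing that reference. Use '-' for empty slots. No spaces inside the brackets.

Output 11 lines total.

F [4,-,-]
F [4,6,-]
F [4,6,7]
F [2,6,7]
H [2,6,7]
H [2,6,7]
H [2,6,7]
F [2,6,4]
H [2,6,4]
H [2,6,4]
H [2,6,4]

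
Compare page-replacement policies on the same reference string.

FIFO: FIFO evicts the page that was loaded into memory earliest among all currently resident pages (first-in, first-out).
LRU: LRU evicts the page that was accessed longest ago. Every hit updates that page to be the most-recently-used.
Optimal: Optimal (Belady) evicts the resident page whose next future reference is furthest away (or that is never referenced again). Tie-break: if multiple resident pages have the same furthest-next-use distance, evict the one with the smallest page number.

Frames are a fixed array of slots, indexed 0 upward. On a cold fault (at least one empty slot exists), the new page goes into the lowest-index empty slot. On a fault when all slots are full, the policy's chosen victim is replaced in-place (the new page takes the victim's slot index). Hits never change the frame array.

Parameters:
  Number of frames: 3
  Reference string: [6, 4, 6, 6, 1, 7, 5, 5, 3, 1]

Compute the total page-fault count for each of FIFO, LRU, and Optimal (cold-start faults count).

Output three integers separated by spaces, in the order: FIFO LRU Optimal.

Answer: 7 7 6

Derivation:
--- FIFO ---
  step 0: ref 6 -> FAULT, frames=[6,-,-] (faults so far: 1)
  step 1: ref 4 -> FAULT, frames=[6,4,-] (faults so far: 2)
  step 2: ref 6 -> HIT, frames=[6,4,-] (faults so far: 2)
  step 3: ref 6 -> HIT, frames=[6,4,-] (faults so far: 2)
  step 4: ref 1 -> FAULT, frames=[6,4,1] (faults so far: 3)
  step 5: ref 7 -> FAULT, evict 6, frames=[7,4,1] (faults so far: 4)
  step 6: ref 5 -> FAULT, evict 4, frames=[7,5,1] (faults so far: 5)
  step 7: ref 5 -> HIT, frames=[7,5,1] (faults so far: 5)
  step 8: ref 3 -> FAULT, evict 1, frames=[7,5,3] (faults so far: 6)
  step 9: ref 1 -> FAULT, evict 7, frames=[1,5,3] (faults so far: 7)
  FIFO total faults: 7
--- LRU ---
  step 0: ref 6 -> FAULT, frames=[6,-,-] (faults so far: 1)
  step 1: ref 4 -> FAULT, frames=[6,4,-] (faults so far: 2)
  step 2: ref 6 -> HIT, frames=[6,4,-] (faults so far: 2)
  step 3: ref 6 -> HIT, frames=[6,4,-] (faults so far: 2)
  step 4: ref 1 -> FAULT, frames=[6,4,1] (faults so far: 3)
  step 5: ref 7 -> FAULT, evict 4, frames=[6,7,1] (faults so far: 4)
  step 6: ref 5 -> FAULT, evict 6, frames=[5,7,1] (faults so far: 5)
  step 7: ref 5 -> HIT, frames=[5,7,1] (faults so far: 5)
  step 8: ref 3 -> FAULT, evict 1, frames=[5,7,3] (faults so far: 6)
  step 9: ref 1 -> FAULT, evict 7, frames=[5,1,3] (faults so far: 7)
  LRU total faults: 7
--- Optimal ---
  step 0: ref 6 -> FAULT, frames=[6,-,-] (faults so far: 1)
  step 1: ref 4 -> FAULT, frames=[6,4,-] (faults so far: 2)
  step 2: ref 6 -> HIT, frames=[6,4,-] (faults so far: 2)
  step 3: ref 6 -> HIT, frames=[6,4,-] (faults so far: 2)
  step 4: ref 1 -> FAULT, frames=[6,4,1] (faults so far: 3)
  step 5: ref 7 -> FAULT, evict 4, frames=[6,7,1] (faults so far: 4)
  step 6: ref 5 -> FAULT, evict 6, frames=[5,7,1] (faults so far: 5)
  step 7: ref 5 -> HIT, frames=[5,7,1] (faults so far: 5)
  step 8: ref 3 -> FAULT, evict 5, frames=[3,7,1] (faults so far: 6)
  step 9: ref 1 -> HIT, frames=[3,7,1] (faults so far: 6)
  Optimal total faults: 6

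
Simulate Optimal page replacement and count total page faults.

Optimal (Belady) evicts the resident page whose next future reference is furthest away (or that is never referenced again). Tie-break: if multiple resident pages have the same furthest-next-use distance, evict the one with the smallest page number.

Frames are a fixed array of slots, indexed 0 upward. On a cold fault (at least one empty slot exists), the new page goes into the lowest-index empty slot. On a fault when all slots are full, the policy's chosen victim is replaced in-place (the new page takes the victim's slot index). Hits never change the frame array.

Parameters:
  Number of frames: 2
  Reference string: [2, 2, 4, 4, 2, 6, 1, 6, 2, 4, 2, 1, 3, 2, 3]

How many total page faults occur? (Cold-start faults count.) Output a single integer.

Answer: 8

Derivation:
Step 0: ref 2 → FAULT, frames=[2,-]
Step 1: ref 2 → HIT, frames=[2,-]
Step 2: ref 4 → FAULT, frames=[2,4]
Step 3: ref 4 → HIT, frames=[2,4]
Step 4: ref 2 → HIT, frames=[2,4]
Step 5: ref 6 → FAULT (evict 4), frames=[2,6]
Step 6: ref 1 → FAULT (evict 2), frames=[1,6]
Step 7: ref 6 → HIT, frames=[1,6]
Step 8: ref 2 → FAULT (evict 6), frames=[1,2]
Step 9: ref 4 → FAULT (evict 1), frames=[4,2]
Step 10: ref 2 → HIT, frames=[4,2]
Step 11: ref 1 → FAULT (evict 4), frames=[1,2]
Step 12: ref 3 → FAULT (evict 1), frames=[3,2]
Step 13: ref 2 → HIT, frames=[3,2]
Step 14: ref 3 → HIT, frames=[3,2]
Total faults: 8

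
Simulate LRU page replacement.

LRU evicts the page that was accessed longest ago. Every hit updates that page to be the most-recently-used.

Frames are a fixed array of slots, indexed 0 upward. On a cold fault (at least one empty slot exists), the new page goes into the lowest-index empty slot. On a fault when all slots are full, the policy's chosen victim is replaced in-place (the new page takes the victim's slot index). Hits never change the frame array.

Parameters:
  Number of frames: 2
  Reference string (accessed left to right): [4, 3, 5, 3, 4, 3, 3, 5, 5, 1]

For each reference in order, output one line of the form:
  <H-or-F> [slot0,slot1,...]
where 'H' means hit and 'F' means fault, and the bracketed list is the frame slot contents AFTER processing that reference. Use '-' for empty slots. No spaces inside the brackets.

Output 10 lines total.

F [4,-]
F [4,3]
F [5,3]
H [5,3]
F [4,3]
H [4,3]
H [4,3]
F [5,3]
H [5,3]
F [5,1]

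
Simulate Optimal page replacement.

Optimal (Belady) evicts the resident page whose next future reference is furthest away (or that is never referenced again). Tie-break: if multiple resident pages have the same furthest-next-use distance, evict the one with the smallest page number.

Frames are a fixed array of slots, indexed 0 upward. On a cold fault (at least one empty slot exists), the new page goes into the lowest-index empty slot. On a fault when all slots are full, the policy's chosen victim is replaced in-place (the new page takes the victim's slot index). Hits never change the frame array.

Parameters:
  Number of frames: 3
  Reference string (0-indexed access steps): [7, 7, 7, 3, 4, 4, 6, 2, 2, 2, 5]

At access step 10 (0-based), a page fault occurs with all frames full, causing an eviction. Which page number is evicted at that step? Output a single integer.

Answer: 2

Derivation:
Step 0: ref 7 -> FAULT, frames=[7,-,-]
Step 1: ref 7 -> HIT, frames=[7,-,-]
Step 2: ref 7 -> HIT, frames=[7,-,-]
Step 3: ref 3 -> FAULT, frames=[7,3,-]
Step 4: ref 4 -> FAULT, frames=[7,3,4]
Step 5: ref 4 -> HIT, frames=[7,3,4]
Step 6: ref 6 -> FAULT, evict 3, frames=[7,6,4]
Step 7: ref 2 -> FAULT, evict 4, frames=[7,6,2]
Step 8: ref 2 -> HIT, frames=[7,6,2]
Step 9: ref 2 -> HIT, frames=[7,6,2]
Step 10: ref 5 -> FAULT, evict 2, frames=[7,6,5]
At step 10: evicted page 2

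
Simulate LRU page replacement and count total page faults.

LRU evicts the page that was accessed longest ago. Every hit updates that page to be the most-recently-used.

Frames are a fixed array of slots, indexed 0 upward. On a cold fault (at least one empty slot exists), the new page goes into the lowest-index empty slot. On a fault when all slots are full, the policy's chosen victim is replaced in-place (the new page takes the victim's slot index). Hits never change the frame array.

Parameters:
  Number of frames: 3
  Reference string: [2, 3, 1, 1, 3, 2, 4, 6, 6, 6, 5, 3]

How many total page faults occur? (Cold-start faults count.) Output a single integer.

Step 0: ref 2 → FAULT, frames=[2,-,-]
Step 1: ref 3 → FAULT, frames=[2,3,-]
Step 2: ref 1 → FAULT, frames=[2,3,1]
Step 3: ref 1 → HIT, frames=[2,3,1]
Step 4: ref 3 → HIT, frames=[2,3,1]
Step 5: ref 2 → HIT, frames=[2,3,1]
Step 6: ref 4 → FAULT (evict 1), frames=[2,3,4]
Step 7: ref 6 → FAULT (evict 3), frames=[2,6,4]
Step 8: ref 6 → HIT, frames=[2,6,4]
Step 9: ref 6 → HIT, frames=[2,6,4]
Step 10: ref 5 → FAULT (evict 2), frames=[5,6,4]
Step 11: ref 3 → FAULT (evict 4), frames=[5,6,3]
Total faults: 7

Answer: 7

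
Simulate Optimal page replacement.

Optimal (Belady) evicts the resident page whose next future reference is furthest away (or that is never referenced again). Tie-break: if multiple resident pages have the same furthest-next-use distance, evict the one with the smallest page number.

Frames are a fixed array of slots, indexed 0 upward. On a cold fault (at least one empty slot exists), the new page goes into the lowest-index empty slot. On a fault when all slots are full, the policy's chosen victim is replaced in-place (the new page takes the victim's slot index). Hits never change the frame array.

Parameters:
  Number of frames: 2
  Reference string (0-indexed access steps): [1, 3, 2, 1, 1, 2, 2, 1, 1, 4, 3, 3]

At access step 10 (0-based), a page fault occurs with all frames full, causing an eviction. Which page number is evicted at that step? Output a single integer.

Step 0: ref 1 -> FAULT, frames=[1,-]
Step 1: ref 3 -> FAULT, frames=[1,3]
Step 2: ref 2 -> FAULT, evict 3, frames=[1,2]
Step 3: ref 1 -> HIT, frames=[1,2]
Step 4: ref 1 -> HIT, frames=[1,2]
Step 5: ref 2 -> HIT, frames=[1,2]
Step 6: ref 2 -> HIT, frames=[1,2]
Step 7: ref 1 -> HIT, frames=[1,2]
Step 8: ref 1 -> HIT, frames=[1,2]
Step 9: ref 4 -> FAULT, evict 1, frames=[4,2]
Step 10: ref 3 -> FAULT, evict 2, frames=[4,3]
At step 10: evicted page 2

Answer: 2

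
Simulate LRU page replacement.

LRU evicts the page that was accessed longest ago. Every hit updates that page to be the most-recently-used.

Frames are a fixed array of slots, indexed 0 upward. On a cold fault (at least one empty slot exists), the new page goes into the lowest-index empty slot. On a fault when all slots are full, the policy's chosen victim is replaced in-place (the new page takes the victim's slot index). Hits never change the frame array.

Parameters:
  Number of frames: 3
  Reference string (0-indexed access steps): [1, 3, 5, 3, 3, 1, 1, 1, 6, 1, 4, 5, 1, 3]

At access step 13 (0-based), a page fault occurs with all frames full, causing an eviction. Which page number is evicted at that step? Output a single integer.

Answer: 4

Derivation:
Step 0: ref 1 -> FAULT, frames=[1,-,-]
Step 1: ref 3 -> FAULT, frames=[1,3,-]
Step 2: ref 5 -> FAULT, frames=[1,3,5]
Step 3: ref 3 -> HIT, frames=[1,3,5]
Step 4: ref 3 -> HIT, frames=[1,3,5]
Step 5: ref 1 -> HIT, frames=[1,3,5]
Step 6: ref 1 -> HIT, frames=[1,3,5]
Step 7: ref 1 -> HIT, frames=[1,3,5]
Step 8: ref 6 -> FAULT, evict 5, frames=[1,3,6]
Step 9: ref 1 -> HIT, frames=[1,3,6]
Step 10: ref 4 -> FAULT, evict 3, frames=[1,4,6]
Step 11: ref 5 -> FAULT, evict 6, frames=[1,4,5]
Step 12: ref 1 -> HIT, frames=[1,4,5]
Step 13: ref 3 -> FAULT, evict 4, frames=[1,3,5]
At step 13: evicted page 4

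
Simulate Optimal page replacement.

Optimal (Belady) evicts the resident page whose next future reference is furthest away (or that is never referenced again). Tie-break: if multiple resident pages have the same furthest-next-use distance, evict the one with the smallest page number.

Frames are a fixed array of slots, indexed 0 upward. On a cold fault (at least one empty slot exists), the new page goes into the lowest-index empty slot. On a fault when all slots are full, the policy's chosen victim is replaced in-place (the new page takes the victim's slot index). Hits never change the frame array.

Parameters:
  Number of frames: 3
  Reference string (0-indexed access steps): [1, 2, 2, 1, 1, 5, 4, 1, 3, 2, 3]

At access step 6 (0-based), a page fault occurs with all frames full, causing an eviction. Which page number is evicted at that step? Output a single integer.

Answer: 5

Derivation:
Step 0: ref 1 -> FAULT, frames=[1,-,-]
Step 1: ref 2 -> FAULT, frames=[1,2,-]
Step 2: ref 2 -> HIT, frames=[1,2,-]
Step 3: ref 1 -> HIT, frames=[1,2,-]
Step 4: ref 1 -> HIT, frames=[1,2,-]
Step 5: ref 5 -> FAULT, frames=[1,2,5]
Step 6: ref 4 -> FAULT, evict 5, frames=[1,2,4]
At step 6: evicted page 5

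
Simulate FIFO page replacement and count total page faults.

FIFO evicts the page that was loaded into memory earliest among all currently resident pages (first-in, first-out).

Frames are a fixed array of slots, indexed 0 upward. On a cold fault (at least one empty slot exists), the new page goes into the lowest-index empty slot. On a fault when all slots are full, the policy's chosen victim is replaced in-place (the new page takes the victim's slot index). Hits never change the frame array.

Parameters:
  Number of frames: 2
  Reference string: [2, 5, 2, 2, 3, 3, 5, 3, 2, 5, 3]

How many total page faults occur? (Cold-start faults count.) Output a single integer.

Step 0: ref 2 → FAULT, frames=[2,-]
Step 1: ref 5 → FAULT, frames=[2,5]
Step 2: ref 2 → HIT, frames=[2,5]
Step 3: ref 2 → HIT, frames=[2,5]
Step 4: ref 3 → FAULT (evict 2), frames=[3,5]
Step 5: ref 3 → HIT, frames=[3,5]
Step 6: ref 5 → HIT, frames=[3,5]
Step 7: ref 3 → HIT, frames=[3,5]
Step 8: ref 2 → FAULT (evict 5), frames=[3,2]
Step 9: ref 5 → FAULT (evict 3), frames=[5,2]
Step 10: ref 3 → FAULT (evict 2), frames=[5,3]
Total faults: 6

Answer: 6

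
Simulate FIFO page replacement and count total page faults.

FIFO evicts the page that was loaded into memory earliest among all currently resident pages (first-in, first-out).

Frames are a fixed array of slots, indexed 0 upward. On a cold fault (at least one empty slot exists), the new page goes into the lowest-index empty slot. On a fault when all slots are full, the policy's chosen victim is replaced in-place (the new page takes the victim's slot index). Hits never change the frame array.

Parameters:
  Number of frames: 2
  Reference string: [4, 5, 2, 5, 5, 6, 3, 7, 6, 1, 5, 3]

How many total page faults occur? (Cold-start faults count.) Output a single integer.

Answer: 10

Derivation:
Step 0: ref 4 → FAULT, frames=[4,-]
Step 1: ref 5 → FAULT, frames=[4,5]
Step 2: ref 2 → FAULT (evict 4), frames=[2,5]
Step 3: ref 5 → HIT, frames=[2,5]
Step 4: ref 5 → HIT, frames=[2,5]
Step 5: ref 6 → FAULT (evict 5), frames=[2,6]
Step 6: ref 3 → FAULT (evict 2), frames=[3,6]
Step 7: ref 7 → FAULT (evict 6), frames=[3,7]
Step 8: ref 6 → FAULT (evict 3), frames=[6,7]
Step 9: ref 1 → FAULT (evict 7), frames=[6,1]
Step 10: ref 5 → FAULT (evict 6), frames=[5,1]
Step 11: ref 3 → FAULT (evict 1), frames=[5,3]
Total faults: 10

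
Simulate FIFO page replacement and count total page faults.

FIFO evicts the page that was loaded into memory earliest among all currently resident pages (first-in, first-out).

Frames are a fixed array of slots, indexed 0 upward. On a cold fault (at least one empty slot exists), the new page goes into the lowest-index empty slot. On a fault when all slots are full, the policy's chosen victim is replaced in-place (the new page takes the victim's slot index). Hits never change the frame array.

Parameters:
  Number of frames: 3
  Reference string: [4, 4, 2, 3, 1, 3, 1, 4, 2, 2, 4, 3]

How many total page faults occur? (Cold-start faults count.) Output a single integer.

Answer: 7

Derivation:
Step 0: ref 4 → FAULT, frames=[4,-,-]
Step 1: ref 4 → HIT, frames=[4,-,-]
Step 2: ref 2 → FAULT, frames=[4,2,-]
Step 3: ref 3 → FAULT, frames=[4,2,3]
Step 4: ref 1 → FAULT (evict 4), frames=[1,2,3]
Step 5: ref 3 → HIT, frames=[1,2,3]
Step 6: ref 1 → HIT, frames=[1,2,3]
Step 7: ref 4 → FAULT (evict 2), frames=[1,4,3]
Step 8: ref 2 → FAULT (evict 3), frames=[1,4,2]
Step 9: ref 2 → HIT, frames=[1,4,2]
Step 10: ref 4 → HIT, frames=[1,4,2]
Step 11: ref 3 → FAULT (evict 1), frames=[3,4,2]
Total faults: 7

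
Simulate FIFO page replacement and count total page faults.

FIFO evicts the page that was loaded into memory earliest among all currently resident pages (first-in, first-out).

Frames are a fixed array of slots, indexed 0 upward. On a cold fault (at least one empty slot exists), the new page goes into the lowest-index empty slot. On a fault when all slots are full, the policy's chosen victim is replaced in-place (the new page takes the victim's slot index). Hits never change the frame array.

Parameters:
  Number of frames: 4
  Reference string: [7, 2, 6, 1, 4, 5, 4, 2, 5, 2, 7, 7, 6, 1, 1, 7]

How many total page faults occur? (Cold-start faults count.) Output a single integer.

Answer: 10

Derivation:
Step 0: ref 7 → FAULT, frames=[7,-,-,-]
Step 1: ref 2 → FAULT, frames=[7,2,-,-]
Step 2: ref 6 → FAULT, frames=[7,2,6,-]
Step 3: ref 1 → FAULT, frames=[7,2,6,1]
Step 4: ref 4 → FAULT (evict 7), frames=[4,2,6,1]
Step 5: ref 5 → FAULT (evict 2), frames=[4,5,6,1]
Step 6: ref 4 → HIT, frames=[4,5,6,1]
Step 7: ref 2 → FAULT (evict 6), frames=[4,5,2,1]
Step 8: ref 5 → HIT, frames=[4,5,2,1]
Step 9: ref 2 → HIT, frames=[4,5,2,1]
Step 10: ref 7 → FAULT (evict 1), frames=[4,5,2,7]
Step 11: ref 7 → HIT, frames=[4,5,2,7]
Step 12: ref 6 → FAULT (evict 4), frames=[6,5,2,7]
Step 13: ref 1 → FAULT (evict 5), frames=[6,1,2,7]
Step 14: ref 1 → HIT, frames=[6,1,2,7]
Step 15: ref 7 → HIT, frames=[6,1,2,7]
Total faults: 10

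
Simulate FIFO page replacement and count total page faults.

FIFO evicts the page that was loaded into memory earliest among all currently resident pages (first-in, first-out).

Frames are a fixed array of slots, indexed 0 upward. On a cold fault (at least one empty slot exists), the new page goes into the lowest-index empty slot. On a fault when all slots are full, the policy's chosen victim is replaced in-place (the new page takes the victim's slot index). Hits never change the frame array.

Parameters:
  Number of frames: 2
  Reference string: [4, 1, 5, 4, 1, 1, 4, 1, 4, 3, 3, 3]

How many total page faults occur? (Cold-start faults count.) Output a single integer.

Answer: 6

Derivation:
Step 0: ref 4 → FAULT, frames=[4,-]
Step 1: ref 1 → FAULT, frames=[4,1]
Step 2: ref 5 → FAULT (evict 4), frames=[5,1]
Step 3: ref 4 → FAULT (evict 1), frames=[5,4]
Step 4: ref 1 → FAULT (evict 5), frames=[1,4]
Step 5: ref 1 → HIT, frames=[1,4]
Step 6: ref 4 → HIT, frames=[1,4]
Step 7: ref 1 → HIT, frames=[1,4]
Step 8: ref 4 → HIT, frames=[1,4]
Step 9: ref 3 → FAULT (evict 4), frames=[1,3]
Step 10: ref 3 → HIT, frames=[1,3]
Step 11: ref 3 → HIT, frames=[1,3]
Total faults: 6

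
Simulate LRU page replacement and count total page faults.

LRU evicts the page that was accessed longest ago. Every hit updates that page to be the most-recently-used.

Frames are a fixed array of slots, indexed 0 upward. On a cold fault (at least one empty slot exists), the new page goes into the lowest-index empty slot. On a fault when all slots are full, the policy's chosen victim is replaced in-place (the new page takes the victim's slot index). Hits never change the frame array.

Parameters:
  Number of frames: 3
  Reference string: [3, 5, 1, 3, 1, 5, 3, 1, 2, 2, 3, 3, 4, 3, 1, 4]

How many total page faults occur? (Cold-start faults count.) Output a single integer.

Step 0: ref 3 → FAULT, frames=[3,-,-]
Step 1: ref 5 → FAULT, frames=[3,5,-]
Step 2: ref 1 → FAULT, frames=[3,5,1]
Step 3: ref 3 → HIT, frames=[3,5,1]
Step 4: ref 1 → HIT, frames=[3,5,1]
Step 5: ref 5 → HIT, frames=[3,5,1]
Step 6: ref 3 → HIT, frames=[3,5,1]
Step 7: ref 1 → HIT, frames=[3,5,1]
Step 8: ref 2 → FAULT (evict 5), frames=[3,2,1]
Step 9: ref 2 → HIT, frames=[3,2,1]
Step 10: ref 3 → HIT, frames=[3,2,1]
Step 11: ref 3 → HIT, frames=[3,2,1]
Step 12: ref 4 → FAULT (evict 1), frames=[3,2,4]
Step 13: ref 3 → HIT, frames=[3,2,4]
Step 14: ref 1 → FAULT (evict 2), frames=[3,1,4]
Step 15: ref 4 → HIT, frames=[3,1,4]
Total faults: 6

Answer: 6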